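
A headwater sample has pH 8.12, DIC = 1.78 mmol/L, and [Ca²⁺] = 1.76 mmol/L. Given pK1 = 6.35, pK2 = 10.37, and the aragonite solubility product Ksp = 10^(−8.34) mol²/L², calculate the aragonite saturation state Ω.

α₂ = 1 / (1 + [H⁺]/K2 + [H⁺]²/(K1K2)) = 1 / (1 + 10^+2.25 + 10^+0.48)
   = 1 / (1 + 177.83 + 3.0200) = 1/181.85 = 0.005499
[CO3²⁻] = α₂ × DIC = 0.005499 × 1.78 = 0.009788 mmol/L = 9.788 μmol/L
Ksp = 10^(−8.34) = 4.571×10^-9
Ω = [Ca²⁺][CO3²⁻]/Ksp = (1.76×10^-3)(9.788×10^-6) / 4.571×10^-9 = 3.77

Ω = 3.77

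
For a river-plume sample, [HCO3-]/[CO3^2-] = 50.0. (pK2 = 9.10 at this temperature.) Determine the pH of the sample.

From K2 = [H⁺][CO3^2-]/[HCO3-]:  pH = pK2 − log₁₀([HCO3-]/[CO3^2-])
log₁₀(50.0) = +1.699
pH = 9.10 − (+1.699) = 7.40

pH = 7.40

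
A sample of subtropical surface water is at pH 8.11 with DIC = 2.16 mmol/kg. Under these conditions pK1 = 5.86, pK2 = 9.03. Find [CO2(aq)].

[CO2*] = 10.8 μmol/kg

α₀ = 1 / (1 + K1/[H⁺] + K1K2/[H⁺]²) = 1 / (1 + 10^+2.25 + 10^+1.33)
   = 1 / (1 + 177.83 + 21.380) = 1/200.21 = 0.004995
[CO2*] = α₀ × DIC = 0.004995 × 2.16 = 0.0108 mmol/kg = 10.8 μmol/kg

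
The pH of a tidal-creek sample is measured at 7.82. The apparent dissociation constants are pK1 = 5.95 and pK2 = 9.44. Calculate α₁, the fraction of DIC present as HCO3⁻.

α₁ = 0.964

α₁ = 1 / (1 + [H⁺]/K1 + K2/[H⁺]) = 1 / (1 + 10^-1.87 + 10^-1.62)
   = 1 / (1 + 0.013490 + 0.023988) = 1/1.0375 = 0.9639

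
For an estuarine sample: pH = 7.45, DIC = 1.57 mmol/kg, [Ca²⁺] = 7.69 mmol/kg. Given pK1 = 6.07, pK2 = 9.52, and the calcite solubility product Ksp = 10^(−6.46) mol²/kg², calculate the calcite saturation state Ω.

α₂ = 1 / (1 + [H⁺]/K2 + [H⁺]²/(K1K2)) = 1 / (1 + 10^+2.07 + 10^+0.69)
   = 1 / (1 + 117.49 + 4.8978) = 1/123.39 = 0.008105
[CO3²⁻] = α₂ × DIC = 0.008105 × 1.57 = 0.01272 mmol/kg = 12.72 μmol/kg
Ksp = 10^(−6.46) = 3.467×10^-7
Ω = [Ca²⁺][CO3²⁻]/Ksp = (7.69×10^-3)(1.272×10^-5) / 3.467×10^-7 = 0.282

Ω = 0.282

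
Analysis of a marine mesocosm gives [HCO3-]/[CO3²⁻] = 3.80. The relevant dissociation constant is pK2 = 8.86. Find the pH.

From K2 = [H⁺][CO3²⁻]/[HCO3-]:  pH = pK2 − log₁₀([HCO3-]/[CO3²⁻])
log₁₀(3.80) = +0.580
pH = 8.86 − (+0.580) = 8.28

pH = 8.28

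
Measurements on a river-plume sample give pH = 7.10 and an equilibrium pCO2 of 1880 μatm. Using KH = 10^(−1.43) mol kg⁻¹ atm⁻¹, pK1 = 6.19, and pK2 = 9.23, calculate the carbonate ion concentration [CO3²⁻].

[CO3²⁻] = 4.21 μmol/kg

[CO2*] = KH · pCO2 = 10^(−1.43) × 1880×10^-6 = 6.985×10^-5 mol/kg
α₀ = 1/(1 + K1/[H⁺] + K1K2/[H⁺]²) = 1/(1 + 10^+0.91 + 10^-1.22) = 0.1088
DIC = [CO2*]/α₀ = 6.985×10^-5 / 0.1088 = 0.6418 mmol/kg
[CO3²⁻] = α₂·DIC; α₂ = 0.006558, so [CO3²⁻] = 0.006558 × 0.6418 = 0.00421 mmol/kg = 4.21 μmol/kg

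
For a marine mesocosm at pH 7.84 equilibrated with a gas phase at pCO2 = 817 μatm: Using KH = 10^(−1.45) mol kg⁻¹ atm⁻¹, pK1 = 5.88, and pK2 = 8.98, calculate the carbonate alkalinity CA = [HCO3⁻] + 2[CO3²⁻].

[CO2*] = KH · pCO2 = 10^(−1.45) × 817×10^-6 = 2.899×10^-5 mol/kg
α₀ = 1/(1 + K1/[H⁺] + K1K2/[H⁺]²) = 1/(1 + 10^+1.96 + 10^+0.82) = 0.01012
DIC = [CO2*]/α₀ = 2.899×10^-5 / 0.01012 = 2.864 mmol/kg
CA = (α₁ + 2α₂)·DIC = (0.9230 + 2×0.06687) × 2.864 = 3.03 mmol/kg

CA = 3.03 mmol/kg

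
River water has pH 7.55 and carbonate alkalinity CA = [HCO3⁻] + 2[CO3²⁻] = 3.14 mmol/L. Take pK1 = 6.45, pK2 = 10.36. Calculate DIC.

DIC = 3.38 mmol/L

CA = [HCO3⁻] + 2[CO3²⁻] = (α₁ + 2α₂)·DIC
At pH 7.55: [H⁺]/K1 = 10^-1.10 = 0.079433, K2/[H⁺] = 10^-2.81 = 0.0015488
α₁ = 1/(1 + 0.079433 + 0.0015488) = 1/1.0810 = 0.9251; α₂ = α₁·K2/[H⁺] = 0.001433
α₁ + 2α₂ = 0.9280
DIC = CA / (α₁ + 2α₂) = 3.14 / 0.9280 = 3.38 mmol/L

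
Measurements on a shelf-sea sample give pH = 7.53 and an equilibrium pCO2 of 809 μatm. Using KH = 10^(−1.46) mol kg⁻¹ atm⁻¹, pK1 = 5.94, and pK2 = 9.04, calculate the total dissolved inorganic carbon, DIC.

[CO2*] = KH · pCO2 = 10^(−1.46) × 809×10^-6 = 2.805×10^-5 mol/kg
α₀ = 1/(1 + K1/[H⁺] + K1K2/[H⁺]²) = 1/(1 + 10^+1.59 + 10^+0.08) = 0.02433
DIC = [CO2*]/α₀ = 2.805×10^-5 / 0.02433 = 1.15 mmol/kg

DIC = 1.15 mmol/kg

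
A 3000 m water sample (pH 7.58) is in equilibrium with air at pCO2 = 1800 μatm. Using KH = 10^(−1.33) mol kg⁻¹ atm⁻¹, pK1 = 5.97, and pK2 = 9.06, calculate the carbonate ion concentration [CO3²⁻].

[CO2*] = KH · pCO2 = 10^(−1.33) × 1800×10^-6 = 8.419×10^-5 mol/kg
α₀ = 1/(1 + K1/[H⁺] + K1K2/[H⁺]²) = 1/(1 + 10^+1.61 + 10^+0.13) = 0.02321
DIC = [CO2*]/α₀ = 8.419×10^-5 / 0.02321 = 3.628 mmol/kg
[CO3²⁻] = α₂·DIC; α₂ = 0.03131, so [CO3²⁻] = 0.03131 × 3.628 = 0.114 mmol/kg

[CO3²⁻] = 0.114 mmol/kg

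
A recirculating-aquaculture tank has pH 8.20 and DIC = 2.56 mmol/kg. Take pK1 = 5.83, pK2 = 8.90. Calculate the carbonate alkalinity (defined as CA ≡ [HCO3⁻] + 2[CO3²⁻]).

CA = [HCO3⁻] + 2[CO3²⁻] = (α₁ + 2α₂)·DIC
At pH 8.20: [H⁺]/K1 = 10^-2.37 = 0.0042658, K2/[H⁺] = 10^-0.70 = 0.19953
α₁ = 1/(1 + 0.0042658 + 0.19953) = 1/1.2038 = 0.8307; α₂ = α₁·K2/[H⁺] = 0.1657
α₁ + 2α₂ = 1.1622
CA = 1.1622 × 2.56 = 2.98 mmol/kg

CA = 2.98 mmol/kg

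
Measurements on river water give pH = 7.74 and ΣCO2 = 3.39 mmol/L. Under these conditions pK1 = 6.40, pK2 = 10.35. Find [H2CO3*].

[CO2*] = 0.148 mmol/L

α₀ = 1 / (1 + K1/[H⁺] + K1K2/[H⁺]²) = 1 / (1 + 10^+1.34 + 10^-1.27)
   = 1 / (1 + 21.878 + 0.053703) = 1/22.931 = 0.04361
[CO2*] = α₀ × DIC = 0.04361 × 3.39 = 0.148 mmol/L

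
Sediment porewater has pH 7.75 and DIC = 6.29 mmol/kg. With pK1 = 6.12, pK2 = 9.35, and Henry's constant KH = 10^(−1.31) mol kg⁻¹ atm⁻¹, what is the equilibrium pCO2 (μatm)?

α₀ = 1 / (1 + K1/[H⁺] + K1K2/[H⁺]²) = 1 / (1 + 10^+1.63 + 10^+0.03)
   = 1 / (1 + 42.658 + 1.0715) = 1/44.729 = 0.02236
[CO2*] = α₀ × DIC = 0.02236 × 6.29 = 0.1406 mmol/kg
pCO2 = [CO2*]/KH = 1.406×10^-4 / 4.898×10^-2 = 2870 μatm

pCO2 = 2870 μatm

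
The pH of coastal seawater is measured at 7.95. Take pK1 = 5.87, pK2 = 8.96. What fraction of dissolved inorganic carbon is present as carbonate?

α₂ = 0.0884

α₂ = 1 / (1 + [H⁺]/K2 + [H⁺]²/(K1K2)) = 1 / (1 + 10^+1.01 + 10^-1.07)
   = 1 / (1 + 10.233 + 0.085114) = 1/11.318 = 0.08835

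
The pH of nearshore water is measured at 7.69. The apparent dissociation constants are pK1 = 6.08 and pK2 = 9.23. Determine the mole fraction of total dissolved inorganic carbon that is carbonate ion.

α₂ = 1 / (1 + [H⁺]/K2 + [H⁺]²/(K1K2)) = 1 / (1 + 10^+1.54 + 10^-0.07)
   = 1 / (1 + 34.674 + 0.85114) = 1/36.525 = 0.02738

α₂ = 0.0274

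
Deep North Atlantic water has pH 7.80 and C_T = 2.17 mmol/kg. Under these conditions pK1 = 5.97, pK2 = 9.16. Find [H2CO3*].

[CO2*] = 0.0303 mmol/kg

α₀ = 1 / (1 + K1/[H⁺] + K1K2/[H⁺]²) = 1 / (1 + 10^+1.83 + 10^+0.47)
   = 1 / (1 + 67.608 + 2.9512) = 1/71.560 = 0.01397
[CO2*] = α₀ × DIC = 0.01397 × 2.17 = 0.0303 mmol/kg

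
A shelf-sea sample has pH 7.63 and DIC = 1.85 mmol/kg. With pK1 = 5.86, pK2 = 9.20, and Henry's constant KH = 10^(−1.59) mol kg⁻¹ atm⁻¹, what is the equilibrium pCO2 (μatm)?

α₀ = 1 / (1 + K1/[H⁺] + K1K2/[H⁺]²) = 1 / (1 + 10^+1.77 + 10^+0.20)
   = 1 / (1 + 58.884 + 1.5849) = 1/61.469 = 0.01627
[CO2*] = α₀ × DIC = 0.01627 × 1.85 = 0.03010 mmol/kg
pCO2 = [CO2*]/KH = 3.010×10^-5 / 2.570×10^-2 = 1170 μatm

pCO2 = 1170 μatm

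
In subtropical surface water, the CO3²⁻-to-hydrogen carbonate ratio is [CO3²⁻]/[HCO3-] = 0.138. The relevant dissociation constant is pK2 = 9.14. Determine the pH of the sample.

pH = 8.28

From K2 = [H⁺][CO3²⁻]/[HCO3-]:  pH = pK2 + log₁₀([CO3²⁻]/[HCO3-])
log₁₀(0.138) = -0.860
pH = 9.14 + (-0.860) = 8.28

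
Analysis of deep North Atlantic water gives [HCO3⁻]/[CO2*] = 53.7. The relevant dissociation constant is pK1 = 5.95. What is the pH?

From K1 = [H⁺][HCO3⁻]/[CO2*]:  pH = pK1 + log₁₀([HCO3⁻]/[CO2*])
log₁₀(53.7) = +1.730
pH = 5.95 + (+1.730) = 7.68

pH = 7.68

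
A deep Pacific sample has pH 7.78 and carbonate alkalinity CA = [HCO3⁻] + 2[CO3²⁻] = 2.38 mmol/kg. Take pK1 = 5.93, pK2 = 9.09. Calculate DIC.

DIC = 2.30 mmol/kg

CA = [HCO3⁻] + 2[CO3²⁻] = (α₁ + 2α₂)·DIC
At pH 7.78: [H⁺]/K1 = 10^-1.85 = 0.014125, K2/[H⁺] = 10^-1.31 = 0.048978
α₁ = 1/(1 + 0.014125 + 0.048978) = 1/1.0631 = 0.9406; α₂ = α₁·K2/[H⁺] = 0.04607
α₁ + 2α₂ = 1.0328
DIC = CA / (α₁ + 2α₂) = 2.38 / 1.0328 = 2.30 mmol/kg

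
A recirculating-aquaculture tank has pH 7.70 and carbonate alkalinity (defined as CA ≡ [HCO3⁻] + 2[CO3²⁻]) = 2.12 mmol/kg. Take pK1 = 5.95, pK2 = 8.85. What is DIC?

DIC = 2.02 mmol/kg

CA = [HCO3⁻] + 2[CO3²⁻] = (α₁ + 2α₂)·DIC
At pH 7.70: [H⁺]/K1 = 10^-1.75 = 0.017783, K2/[H⁺] = 10^-1.15 = 0.070795
α₁ = 1/(1 + 0.017783 + 0.070795) = 1/1.0886 = 0.9186; α₂ = α₁·K2/[H⁺] = 0.06503
α₁ + 2α₂ = 1.0487
DIC = CA / (α₁ + 2α₂) = 2.12 / 1.0487 = 2.02 mmol/kg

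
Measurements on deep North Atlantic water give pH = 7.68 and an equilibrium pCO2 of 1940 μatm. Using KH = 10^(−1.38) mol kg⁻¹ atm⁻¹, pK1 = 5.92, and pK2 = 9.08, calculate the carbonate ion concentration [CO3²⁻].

[CO3²⁻] = 0.185 mmol/kg

[CO2*] = KH · pCO2 = 10^(−1.38) × 1940×10^-6 = 8.087×10^-5 mol/kg
α₀ = 1/(1 + K1/[H⁺] + K1K2/[H⁺]²) = 1/(1 + 10^+1.76 + 10^+0.36) = 0.01644
DIC = [CO2*]/α₀ = 8.087×10^-5 / 0.01644 = 4.920 mmol/kg
[CO3²⁻] = α₂·DIC; α₂ = 0.03766, so [CO3²⁻] = 0.03766 × 4.920 = 0.185 mmol/kg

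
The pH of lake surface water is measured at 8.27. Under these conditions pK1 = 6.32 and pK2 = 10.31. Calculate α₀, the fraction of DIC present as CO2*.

α₀ = 0.0110

α₀ = 1 / (1 + K1/[H⁺] + K1K2/[H⁺]²) = 1 / (1 + 10^+1.95 + 10^-0.09)
   = 1 / (1 + 89.125 + 0.81283) = 1/90.938 = 0.01100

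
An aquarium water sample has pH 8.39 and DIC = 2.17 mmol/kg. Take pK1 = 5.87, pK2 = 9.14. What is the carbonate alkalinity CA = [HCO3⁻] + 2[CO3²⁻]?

CA = [HCO3⁻] + 2[CO3²⁻] = (α₁ + 2α₂)·DIC
At pH 8.39: [H⁺]/K1 = 10^-2.52 = 0.0030200, K2/[H⁺] = 10^-0.75 = 0.17783
α₁ = 1/(1 + 0.0030200 + 0.17783) = 1/1.1808 = 0.8468; α₂ = α₁·K2/[H⁺] = 0.1506
α₁ + 2α₂ = 1.1480
CA = 1.1480 × 2.17 = 2.49 mmol/kg

CA = 2.49 mmol/kg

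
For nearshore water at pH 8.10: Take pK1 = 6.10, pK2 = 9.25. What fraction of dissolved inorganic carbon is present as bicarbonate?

α₁ = 1 / (1 + [H⁺]/K1 + K2/[H⁺]) = 1 / (1 + 10^-2.00 + 10^-1.15)
   = 1 / (1 + 0.010000 + 0.070795) = 1/1.0808 = 0.9252

α₁ = 0.925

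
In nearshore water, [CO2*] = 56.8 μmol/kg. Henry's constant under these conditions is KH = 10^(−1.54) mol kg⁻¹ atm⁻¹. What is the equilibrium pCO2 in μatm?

pCO2 = 1970 μatm

KH = 10^(−1.54) = 2.884×10^-2 mol kg⁻¹ atm⁻¹
pCO2 = [CO2*]/KH = 56.8×10^-6 / 2.884×10^-2 = 1.97×10^-3 atm = 1970 μatm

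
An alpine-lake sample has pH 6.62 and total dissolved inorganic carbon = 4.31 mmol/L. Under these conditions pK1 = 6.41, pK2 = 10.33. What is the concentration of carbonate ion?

α₂ = 1 / (1 + [H⁺]/K2 + [H⁺]²/(K1K2)) = 1 / (1 + 10^+3.71 + 10^+3.50)
   = 1 / (1 + 5128.6 + 3162.3) = 1/8291.9 = 0.0001206
[CO3²⁻] = α₂ × DIC = 0.0001206 × 4.31 = 0.000520 mmol/L = 0.520 μmol/L

[CO3²⁻] = 0.520 μmol/L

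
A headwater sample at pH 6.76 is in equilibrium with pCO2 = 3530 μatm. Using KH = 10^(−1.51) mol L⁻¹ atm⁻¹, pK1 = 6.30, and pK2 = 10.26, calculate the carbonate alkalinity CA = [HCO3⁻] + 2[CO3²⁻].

CA = 0.315 mmol/L

[CO2*] = KH · pCO2 = 10^(−1.51) × 3530×10^-6 = 1.091×10^-4 mol/L
α₀ = 1/(1 + K1/[H⁺] + K1K2/[H⁺]²) = 1/(1 + 10^+0.46 + 10^-3.04) = 0.2574
DIC = [CO2*]/α₀ = 1.091×10^-4 / 0.2574 = 0.4238 mmol/L
CA = (α₁ + 2α₂)·DIC = (0.7424 + 2×0.0002348) × 0.4238 = 0.315 mmol/L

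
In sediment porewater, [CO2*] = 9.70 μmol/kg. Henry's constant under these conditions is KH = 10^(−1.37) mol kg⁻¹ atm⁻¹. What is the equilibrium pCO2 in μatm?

pCO2 = 227 μatm

KH = 10^(−1.37) = 4.266×10^-2 mol kg⁻¹ atm⁻¹
pCO2 = [CO2*]/KH = 9.70×10^-6 / 4.266×10^-2 = 2.27×10^-4 atm = 227 μatm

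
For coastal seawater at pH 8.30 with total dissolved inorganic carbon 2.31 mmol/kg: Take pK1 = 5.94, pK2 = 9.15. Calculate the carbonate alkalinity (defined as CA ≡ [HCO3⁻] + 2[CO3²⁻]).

CA = [HCO3⁻] + 2[CO3²⁻] = (α₁ + 2α₂)·DIC
At pH 8.30: [H⁺]/K1 = 10^-2.36 = 0.0043652, K2/[H⁺] = 10^-0.85 = 0.14125
α₁ = 1/(1 + 0.0043652 + 0.14125) = 1/1.1456 = 0.8729; α₂ = α₁·K2/[H⁺] = 0.1233
α₁ + 2α₂ = 1.1195
CA = 1.1195 × 2.31 = 2.59 mmol/kg

CA = 2.59 mmol/kg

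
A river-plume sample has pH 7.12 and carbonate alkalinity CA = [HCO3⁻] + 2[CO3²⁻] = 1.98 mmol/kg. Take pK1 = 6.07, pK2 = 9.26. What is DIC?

CA = [HCO3⁻] + 2[CO3²⁻] = (α₁ + 2α₂)·DIC
At pH 7.12: [H⁺]/K1 = 10^-1.05 = 0.089125, K2/[H⁺] = 10^-2.14 = 0.0072444
α₁ = 1/(1 + 0.089125 + 0.0072444) = 1/1.0964 = 0.9121; α₂ = α₁·K2/[H⁺] = 0.006608
α₁ + 2α₂ = 0.9253
DIC = CA / (α₁ + 2α₂) = 1.98 / 0.9253 = 2.14 mmol/kg

DIC = 2.14 mmol/kg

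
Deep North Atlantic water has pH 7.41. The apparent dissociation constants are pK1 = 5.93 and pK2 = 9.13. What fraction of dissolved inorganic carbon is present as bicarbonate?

α₁ = 1 / (1 + [H⁺]/K1 + K2/[H⁺]) = 1 / (1 + 10^-1.48 + 10^-1.72)
   = 1 / (1 + 0.033113 + 0.019055) = 1/1.0522 = 0.9504

α₁ = 0.950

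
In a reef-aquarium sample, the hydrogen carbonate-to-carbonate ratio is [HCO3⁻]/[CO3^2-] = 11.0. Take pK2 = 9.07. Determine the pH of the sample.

pH = 8.03

From K2 = [H⁺][CO3^2-]/[HCO3⁻]:  pH = pK2 − log₁₀([HCO3⁻]/[CO3^2-])
log₁₀(11.0) = +1.041
pH = 9.07 − (+1.041) = 8.03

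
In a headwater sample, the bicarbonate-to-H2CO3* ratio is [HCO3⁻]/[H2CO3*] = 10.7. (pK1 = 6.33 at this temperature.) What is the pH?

From K1 = [H⁺][HCO3⁻]/[H2CO3*]:  pH = pK1 + log₁₀([HCO3⁻]/[H2CO3*])
log₁₀(10.7) = +1.029
pH = 6.33 + (+1.029) = 7.36

pH = 7.36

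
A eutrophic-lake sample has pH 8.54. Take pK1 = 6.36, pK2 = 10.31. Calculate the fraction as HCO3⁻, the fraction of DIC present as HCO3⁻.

α₁ = 1 / (1 + [H⁺]/K1 + K2/[H⁺]) = 1 / (1 + 10^-2.18 + 10^-1.77)
   = 1 / (1 + 0.0066069 + 0.016982) = 1/1.0236 = 0.9770

α₁ = 0.977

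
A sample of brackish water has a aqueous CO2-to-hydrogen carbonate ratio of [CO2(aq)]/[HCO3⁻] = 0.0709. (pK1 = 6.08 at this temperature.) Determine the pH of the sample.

From K1 = [H⁺][HCO3⁻]/[CO2(aq)]:  pH = pK1 − log₁₀([CO2(aq)]/[HCO3⁻])
log₁₀(0.0709) = -1.149
pH = 6.08 − (-1.149) = 7.23

pH = 7.23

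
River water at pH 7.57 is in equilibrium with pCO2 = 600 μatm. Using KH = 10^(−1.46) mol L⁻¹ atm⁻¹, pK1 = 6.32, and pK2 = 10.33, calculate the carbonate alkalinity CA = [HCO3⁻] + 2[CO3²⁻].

CA = 0.371 mmol/L

[CO2*] = KH · pCO2 = 10^(−1.46) × 600×10^-6 = 2.080×10^-5 mol/L
α₀ = 1/(1 + K1/[H⁺] + K1K2/[H⁺]²) = 1/(1 + 10^+1.25 + 10^-1.51) = 0.05315
DIC = [CO2*]/α₀ = 2.080×10^-5 / 0.05315 = 0.3914 mmol/L
CA = (α₁ + 2α₂)·DIC = (0.9452 + 2×0.001643) × 0.3914 = 0.371 mmol/L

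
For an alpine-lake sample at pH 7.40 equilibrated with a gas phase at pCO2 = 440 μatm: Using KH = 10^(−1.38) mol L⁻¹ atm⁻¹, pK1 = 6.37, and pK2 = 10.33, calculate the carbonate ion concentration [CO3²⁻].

[CO3²⁻] = 0.231 μmol/L

[CO2*] = KH · pCO2 = 10^(−1.38) × 440×10^-6 = 1.834×10^-5 mol/L
α₀ = 1/(1 + K1/[H⁺] + K1K2/[H⁺]²) = 1/(1 + 10^+1.03 + 10^-1.90) = 0.08527
DIC = [CO2*]/α₀ = 1.834×10^-5 / 0.08527 = 0.2151 mmol/L
[CO3²⁻] = α₂·DIC; α₂ = 0.001073, so [CO3²⁻] = 0.001073 × 0.2151 = 0.000231 mmol/L = 0.231 μmol/L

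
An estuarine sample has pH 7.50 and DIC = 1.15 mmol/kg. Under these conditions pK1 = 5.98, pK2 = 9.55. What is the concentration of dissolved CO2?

α₀ = 1 / (1 + K1/[H⁺] + K1K2/[H⁺]²) = 1 / (1 + 10^+1.52 + 10^-0.53)
   = 1 / (1 + 33.113 + 0.29512) = 1/34.408 = 0.02906
[CO2*] = α₀ × DIC = 0.02906 × 1.15 = 0.0334 mmol/kg

[CO2*] = 0.0334 mmol/kg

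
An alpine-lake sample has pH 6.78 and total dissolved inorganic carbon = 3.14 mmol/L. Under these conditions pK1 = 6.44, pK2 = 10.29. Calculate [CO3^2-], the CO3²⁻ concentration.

[CO3²⁻] = 0.666 μmol/L

α₂ = 1 / (1 + [H⁺]/K2 + [H⁺]²/(K1K2)) = 1 / (1 + 10^+3.51 + 10^+3.17)
   = 1 / (1 + 3235.9 + 1479.1) = 1/4716.0 = 0.0002120
[CO3²⁻] = α₂ × DIC = 0.0002120 × 3.14 = 0.000666 mmol/L = 0.666 μmol/L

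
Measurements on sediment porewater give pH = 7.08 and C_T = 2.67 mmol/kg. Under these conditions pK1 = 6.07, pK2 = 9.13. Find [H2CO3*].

[CO2*] = 0.236 mmol/kg

α₀ = 1 / (1 + K1/[H⁺] + K1K2/[H⁺]²) = 1 / (1 + 10^+1.01 + 10^-1.04)
   = 1 / (1 + 10.233 + 0.091201) = 1/11.324 = 0.08831
[CO2*] = α₀ × DIC = 0.08831 × 2.67 = 0.236 mmol/kg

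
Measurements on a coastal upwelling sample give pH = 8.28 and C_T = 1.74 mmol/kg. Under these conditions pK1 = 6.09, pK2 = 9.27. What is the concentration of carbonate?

α₂ = 1 / (1 + [H⁺]/K2 + [H⁺]²/(K1K2)) = 1 / (1 + 10^+0.99 + 10^-1.20)
   = 1 / (1 + 9.7724 + 0.063096) = 1/10.835 = 0.09229
[CO3²⁻] = α₂ × DIC = 0.09229 × 1.74 = 0.161 mmol/kg

[CO3²⁻] = 0.161 mmol/kg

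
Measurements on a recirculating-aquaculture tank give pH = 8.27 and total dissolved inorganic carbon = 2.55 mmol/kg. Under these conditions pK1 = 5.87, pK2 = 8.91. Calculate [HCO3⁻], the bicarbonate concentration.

[HCO3⁻] = 2.07 mmol/kg

α₁ = 1 / (1 + [H⁺]/K1 + K2/[H⁺]) = 1 / (1 + 10^-2.40 + 10^-0.64)
   = 1 / (1 + 0.0039811 + 0.22909) = 1/1.2331 = 0.8110
[HCO3⁻] = α₁ × DIC = 0.8110 × 2.55 = 2.07 mmol/kg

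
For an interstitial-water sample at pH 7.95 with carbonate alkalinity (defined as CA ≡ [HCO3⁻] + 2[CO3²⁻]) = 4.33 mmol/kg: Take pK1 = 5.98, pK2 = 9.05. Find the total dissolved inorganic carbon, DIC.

CA = [HCO3⁻] + 2[CO3²⁻] = (α₁ + 2α₂)·DIC
At pH 7.95: [H⁺]/K1 = 10^-1.97 = 0.010715, K2/[H⁺] = 10^-1.10 = 0.079433
α₁ = 1/(1 + 0.010715 + 0.079433) = 1/1.0901 = 0.9173; α₂ = α₁·K2/[H⁺] = 0.07286
α₁ + 2α₂ = 1.0630
DIC = CA / (α₁ + 2α₂) = 4.33 / 1.0630 = 4.07 mmol/kg

DIC = 4.07 mmol/kg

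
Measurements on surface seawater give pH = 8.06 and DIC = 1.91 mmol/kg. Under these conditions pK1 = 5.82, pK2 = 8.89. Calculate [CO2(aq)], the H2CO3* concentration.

[CO2*] = 9.53 μmol/kg

α₀ = 1 / (1 + K1/[H⁺] + K1K2/[H⁺]²) = 1 / (1 + 10^+2.24 + 10^+1.41)
   = 1 / (1 + 173.78 + 25.704) = 1/200.48 = 0.004988
[CO2*] = α₀ × DIC = 0.004988 × 1.91 = 0.00953 mmol/kg = 9.53 μmol/kg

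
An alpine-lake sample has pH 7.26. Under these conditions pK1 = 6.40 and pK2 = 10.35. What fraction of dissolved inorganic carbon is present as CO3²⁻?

α₂ = 0.000714

α₂ = 1 / (1 + [H⁺]/K2 + [H⁺]²/(K1K2)) = 1 / (1 + 10^+3.09 + 10^+2.23)
   = 1 / (1 + 1230.3 + 169.82) = 1/1401.1 = 0.0007137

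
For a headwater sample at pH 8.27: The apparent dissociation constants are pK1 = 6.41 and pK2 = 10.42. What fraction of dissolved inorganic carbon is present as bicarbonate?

α₁ = 0.980

α₁ = 1 / (1 + [H⁺]/K1 + K2/[H⁺]) = 1 / (1 + 10^-1.86 + 10^-2.15)
   = 1 / (1 + 0.013804 + 0.0070795) = 1/1.0209 = 0.9795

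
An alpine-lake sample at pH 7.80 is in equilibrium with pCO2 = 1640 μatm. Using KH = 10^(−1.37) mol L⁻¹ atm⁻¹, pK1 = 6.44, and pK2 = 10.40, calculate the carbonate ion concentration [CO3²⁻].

[CO3²⁻] = 4.03 μmol/L

[CO2*] = KH · pCO2 = 10^(−1.37) × 1640×10^-6 = 6.996×10^-5 mol/L
α₀ = 1/(1 + K1/[H⁺] + K1K2/[H⁺]²) = 1/(1 + 10^+1.36 + 10^-1.24) = 0.04173
DIC = [CO2*]/α₀ = 6.996×10^-5 / 0.04173 = 1.677 mmol/L
[CO3²⁻] = α₂·DIC; α₂ = 0.002401, so [CO3²⁻] = 0.002401 × 1.677 = 0.00403 mmol/L = 4.03 μmol/L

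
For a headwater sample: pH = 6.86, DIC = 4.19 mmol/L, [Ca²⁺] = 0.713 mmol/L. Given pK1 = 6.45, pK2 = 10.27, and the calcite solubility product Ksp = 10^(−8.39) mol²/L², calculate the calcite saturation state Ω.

Ω = 0.205

α₂ = 1 / (1 + [H⁺]/K2 + [H⁺]²/(K1K2)) = 1 / (1 + 10^+3.41 + 10^+3.00)
   = 1 / (1 + 2570.4 + 1000.0) = 1/3571.4 = 0.0002800
[CO3²⁻] = α₂ × DIC = 0.0002800 × 4.19 = 0.001173 mmol/L = 1.173 μmol/L
Ksp = 10^(−8.39) = 4.074×10^-9
Ω = [Ca²⁺][CO3²⁻]/Ksp = (0.713×10^-3)(1.173×10^-6) / 4.074×10^-9 = 0.205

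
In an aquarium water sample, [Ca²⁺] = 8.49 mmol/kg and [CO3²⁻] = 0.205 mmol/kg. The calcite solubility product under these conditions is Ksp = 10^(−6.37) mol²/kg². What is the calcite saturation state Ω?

Ω = 4.08

Ksp = 10^(−6.37) = 4.266×10^-7
Ω = [Ca²⁺][CO3²⁻]/Ksp = (8.49×10^-3)(0.205×10^-3) / 4.266×10^-7 = 4.08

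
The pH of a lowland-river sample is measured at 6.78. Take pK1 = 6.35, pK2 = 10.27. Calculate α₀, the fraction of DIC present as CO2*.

α₀ = 0.271

α₀ = 1 / (1 + K1/[H⁺] + K1K2/[H⁺]²) = 1 / (1 + 10^+0.43 + 10^-3.06)
   = 1 / (1 + 2.6915 + 0.00087096) = 1/3.6924 = 0.2708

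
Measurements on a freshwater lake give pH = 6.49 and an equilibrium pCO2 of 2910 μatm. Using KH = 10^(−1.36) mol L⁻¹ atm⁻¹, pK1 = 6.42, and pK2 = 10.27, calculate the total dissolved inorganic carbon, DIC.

[CO2*] = KH · pCO2 = 10^(−1.36) × 2910×10^-6 = 1.270×10^-4 mol/L
α₀ = 1/(1 + K1/[H⁺] + K1K2/[H⁺]²) = 1/(1 + 10^+0.07 + 10^-3.71) = 0.4598
DIC = [CO2*]/α₀ = 1.270×10^-4 / 0.4598 = 0.276 mmol/L

DIC = 0.276 mmol/L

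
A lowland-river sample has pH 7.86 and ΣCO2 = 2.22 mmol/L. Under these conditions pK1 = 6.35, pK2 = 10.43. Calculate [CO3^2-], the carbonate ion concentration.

[CO3²⁻] = 5.78 μmol/L

α₂ = 1 / (1 + [H⁺]/K2 + [H⁺]²/(K1K2)) = 1 / (1 + 10^+2.57 + 10^+1.06)
   = 1 / (1 + 371.54 + 11.482) = 1/384.02 = 0.002604
[CO3²⁻] = α₂ × DIC = 0.002604 × 2.22 = 0.00578 mmol/L = 5.78 μmol/L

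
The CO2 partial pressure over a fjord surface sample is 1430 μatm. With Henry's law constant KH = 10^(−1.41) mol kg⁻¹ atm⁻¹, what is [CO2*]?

KH = 10^(−1.41) = 3.890×10^-2 mol kg⁻¹ atm⁻¹
[CO2*] = KH · pCO2 = 3.890×10^-2 × 1430×10^-6 atm = 5.56×10^-5 mol/kg

[CO2*] = 55.6 μmol/kg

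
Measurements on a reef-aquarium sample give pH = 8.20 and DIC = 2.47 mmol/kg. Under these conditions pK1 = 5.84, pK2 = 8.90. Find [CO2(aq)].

[CO2*] = 8.96 μmol/kg

α₀ = 1 / (1 + K1/[H⁺] + K1K2/[H⁺]²) = 1 / (1 + 10^+2.36 + 10^+1.66)
   = 1 / (1 + 229.09 + 45.709) = 1/275.80 = 0.003626
[CO2*] = α₀ × DIC = 0.003626 × 2.47 = 0.00896 mmol/kg = 8.96 μmol/kg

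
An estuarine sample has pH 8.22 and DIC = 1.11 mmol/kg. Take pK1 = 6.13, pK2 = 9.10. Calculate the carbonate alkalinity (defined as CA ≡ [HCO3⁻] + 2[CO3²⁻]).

CA = [HCO3⁻] + 2[CO3²⁻] = (α₁ + 2α₂)·DIC
At pH 8.22: [H⁺]/K1 = 10^-2.09 = 0.0081283, K2/[H⁺] = 10^-0.88 = 0.13183
α₁ = 1/(1 + 0.0081283 + 0.13183) = 1/1.1400 = 0.8772; α₂ = α₁·K2/[H⁺] = 0.1156
α₁ + 2α₂ = 1.1085
CA = 1.1085 × 1.11 = 1.23 mmol/kg

CA = 1.23 mmol/kg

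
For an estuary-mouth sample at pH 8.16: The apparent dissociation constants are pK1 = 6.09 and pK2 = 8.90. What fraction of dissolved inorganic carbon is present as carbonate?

α₂ = 0.153

α₂ = 1 / (1 + [H⁺]/K2 + [H⁺]²/(K1K2)) = 1 / (1 + 10^+0.74 + 10^-1.33)
   = 1 / (1 + 5.4954 + 0.046774) = 1/6.5422 = 0.1529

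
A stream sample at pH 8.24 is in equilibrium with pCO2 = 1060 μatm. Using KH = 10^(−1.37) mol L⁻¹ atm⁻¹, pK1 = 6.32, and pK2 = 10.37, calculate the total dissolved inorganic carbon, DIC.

DIC = 3.83 mmol/L

[CO2*] = KH · pCO2 = 10^(−1.37) × 1060×10^-6 = 4.522×10^-5 mol/L
α₀ = 1/(1 + K1/[H⁺] + K1K2/[H⁺]²) = 1/(1 + 10^+1.92 + 10^-0.21) = 0.01179
DIC = [CO2*]/α₀ = 4.522×10^-5 / 0.01179 = 3.83 mmol/L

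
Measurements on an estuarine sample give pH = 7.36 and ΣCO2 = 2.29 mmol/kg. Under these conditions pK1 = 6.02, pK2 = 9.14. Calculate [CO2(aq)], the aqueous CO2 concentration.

α₀ = 1 / (1 + K1/[H⁺] + K1K2/[H⁺]²) = 1 / (1 + 10^+1.34 + 10^-0.44)
   = 1 / (1 + 21.878 + 0.36308) = 1/23.241 = 0.04303
[CO2*] = α₀ × DIC = 0.04303 × 2.29 = 0.0985 mmol/kg

[CO2*] = 0.0985 mmol/kg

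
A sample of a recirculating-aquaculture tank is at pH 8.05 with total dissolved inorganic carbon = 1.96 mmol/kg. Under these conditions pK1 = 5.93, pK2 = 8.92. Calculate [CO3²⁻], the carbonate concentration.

α₂ = 1 / (1 + [H⁺]/K2 + [H⁺]²/(K1K2)) = 1 / (1 + 10^+0.87 + 10^-1.25)
   = 1 / (1 + 7.4131 + 0.056234) = 1/8.4693 = 0.1181
[CO3²⁻] = α₂ × DIC = 0.1181 × 1.96 = 0.231 mmol/kg

[CO3²⁻] = 0.231 mmol/kg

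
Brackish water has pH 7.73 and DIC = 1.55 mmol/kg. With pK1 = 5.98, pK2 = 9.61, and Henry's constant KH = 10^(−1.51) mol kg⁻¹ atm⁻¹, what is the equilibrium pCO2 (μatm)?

pCO2 = 865 μatm

α₀ = 1 / (1 + K1/[H⁺] + K1K2/[H⁺]²) = 1 / (1 + 10^+1.75 + 10^-0.13)
   = 1 / (1 + 56.234 + 0.74131) = 1/57.975 = 0.01725
[CO2*] = α₀ × DIC = 0.01725 × 1.55 = 0.02674 mmol/kg
pCO2 = [CO2*]/KH = 2.674×10^-5 / 3.090×10^-2 = 865 μatm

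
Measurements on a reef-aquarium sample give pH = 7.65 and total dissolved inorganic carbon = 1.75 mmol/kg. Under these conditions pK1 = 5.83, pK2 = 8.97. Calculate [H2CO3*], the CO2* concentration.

α₀ = 1 / (1 + K1/[H⁺] + K1K2/[H⁺]²) = 1 / (1 + 10^+1.82 + 10^+0.50)
   = 1 / (1 + 66.069 + 3.1623) = 1/70.232 = 0.01424
[CO2*] = α₀ × DIC = 0.01424 × 1.75 = 0.0249 mmol/kg

[CO2*] = 0.0249 mmol/kg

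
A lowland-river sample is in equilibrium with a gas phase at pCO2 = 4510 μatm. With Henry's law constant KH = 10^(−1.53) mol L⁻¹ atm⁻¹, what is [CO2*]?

KH = 10^(−1.53) = 2.951×10^-2 mol L⁻¹ atm⁻¹
[CO2*] = KH · pCO2 = 2.951×10^-2 × 4510×10^-6 atm = 1.33×10^-4 mol/L

[CO2*] = 133 μmol/L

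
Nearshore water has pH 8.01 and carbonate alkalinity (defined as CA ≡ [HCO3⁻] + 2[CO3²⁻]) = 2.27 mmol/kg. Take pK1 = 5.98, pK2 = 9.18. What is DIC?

DIC = 2.15 mmol/kg

CA = [HCO3⁻] + 2[CO3²⁻] = (α₁ + 2α₂)·DIC
At pH 8.01: [H⁺]/K1 = 10^-2.03 = 0.0093325, K2/[H⁺] = 10^-1.17 = 0.067608
α₁ = 1/(1 + 0.0093325 + 0.067608) = 1/1.0769 = 0.9286; α₂ = α₁·K2/[H⁺] = 0.06278
α₁ + 2α₂ = 1.0541
DIC = CA / (α₁ + 2α₂) = 2.27 / 1.0541 = 2.15 mmol/kg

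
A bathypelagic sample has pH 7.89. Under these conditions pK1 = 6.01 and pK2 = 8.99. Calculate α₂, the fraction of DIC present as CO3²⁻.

α₂ = 1 / (1 + [H⁺]/K2 + [H⁺]²/(K1K2)) = 1 / (1 + 10^+1.10 + 10^-0.78)
   = 1 / (1 + 12.589 + 0.16596) = 1/13.755 = 0.07270

α₂ = 0.0727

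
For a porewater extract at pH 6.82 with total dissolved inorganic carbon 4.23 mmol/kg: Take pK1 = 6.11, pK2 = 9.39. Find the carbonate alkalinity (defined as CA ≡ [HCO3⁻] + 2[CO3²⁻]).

CA = 3.55 mmol/kg

CA = [HCO3⁻] + 2[CO3²⁻] = (α₁ + 2α₂)·DIC
At pH 6.82: [H⁺]/K1 = 10^-0.71 = 0.19498, K2/[H⁺] = 10^-2.57 = 0.0026915
α₁ = 1/(1 + 0.19498 + 0.0026915) = 1/1.1977 = 0.8350; α₂ = α₁·K2/[H⁺] = 0.002247
α₁ + 2α₂ = 0.8394
CA = 0.8394 × 4.23 = 3.55 mmol/kg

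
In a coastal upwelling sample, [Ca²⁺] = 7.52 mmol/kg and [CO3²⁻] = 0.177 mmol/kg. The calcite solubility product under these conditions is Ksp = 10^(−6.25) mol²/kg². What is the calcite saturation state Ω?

Ksp = 10^(−6.25) = 5.623×10^-7
Ω = [Ca²⁺][CO3²⁻]/Ksp = (7.52×10^-3)(0.177×10^-3) / 5.623×10^-7 = 2.37

Ω = 2.37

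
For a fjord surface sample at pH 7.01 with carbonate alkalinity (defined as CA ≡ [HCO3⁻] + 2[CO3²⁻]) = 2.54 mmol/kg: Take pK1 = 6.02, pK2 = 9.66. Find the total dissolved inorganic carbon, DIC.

CA = [HCO3⁻] + 2[CO3²⁻] = (α₁ + 2α₂)·DIC
At pH 7.01: [H⁺]/K1 = 10^-0.99 = 0.10233, K2/[H⁺] = 10^-2.65 = 0.0022387
α₁ = 1/(1 + 0.10233 + 0.0022387) = 1/1.1046 = 0.9053; α₂ = α₁·K2/[H⁺] = 0.002027
α₁ + 2α₂ = 0.9094
DIC = CA / (α₁ + 2α₂) = 2.54 / 0.9094 = 2.79 mmol/kg

DIC = 2.79 mmol/kg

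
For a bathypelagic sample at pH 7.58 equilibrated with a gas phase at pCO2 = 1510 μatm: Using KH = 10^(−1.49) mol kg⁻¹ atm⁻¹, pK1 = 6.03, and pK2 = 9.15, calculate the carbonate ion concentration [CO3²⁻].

[CO3²⁻] = 0.0467 mmol/kg

[CO2*] = KH · pCO2 = 10^(−1.49) × 1510×10^-6 = 4.886×10^-5 mol/kg
α₀ = 1/(1 + K1/[H⁺] + K1K2/[H⁺]²) = 1/(1 + 10^+1.55 + 10^-0.02) = 0.02671
DIC = [CO2*]/α₀ = 4.886×10^-5 / 0.02671 = 1.829 mmol/kg
[CO3²⁻] = α₂·DIC; α₂ = 0.02551, so [CO3²⁻] = 0.02551 × 1.829 = 0.0467 mmol/kg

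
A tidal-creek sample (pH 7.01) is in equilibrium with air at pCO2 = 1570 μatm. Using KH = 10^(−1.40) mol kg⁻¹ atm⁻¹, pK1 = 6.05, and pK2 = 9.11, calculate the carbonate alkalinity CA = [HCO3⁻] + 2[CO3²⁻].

CA = 0.579 mmol/kg

[CO2*] = KH · pCO2 = 10^(−1.40) × 1570×10^-6 = 6.250×10^-5 mol/kg
α₀ = 1/(1 + K1/[H⁺] + K1K2/[H⁺]²) = 1/(1 + 10^+0.96 + 10^-1.14) = 0.09811
DIC = [CO2*]/α₀ = 6.250×10^-5 / 0.09811 = 0.6371 mmol/kg
CA = (α₁ + 2α₂)·DIC = (0.8948 + 2×0.007108) × 0.6371 = 0.579 mmol/kg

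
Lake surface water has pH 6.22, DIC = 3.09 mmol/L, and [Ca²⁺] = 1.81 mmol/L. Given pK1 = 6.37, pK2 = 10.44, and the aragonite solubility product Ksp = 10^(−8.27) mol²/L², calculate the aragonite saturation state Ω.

Ω = 0.0260

α₂ = 1 / (1 + [H⁺]/K2 + [H⁺]²/(K1K2)) = 1 / (1 + 10^+4.22 + 10^+4.37)
   = 1 / (1 + 1.6596×10^4 + 2.3442×10^4) = 1/4.0039×10^4 = 2.498×10^-5
[CO3²⁻] = α₂ × DIC = 2.498×10^-5 × 3.09 = 7.717×10^-5 mmol/L = 0.07717 μmol/L
Ksp = 10^(−8.27) = 5.370×10^-9
Ω = [Ca²⁺][CO3²⁻]/Ksp = (1.81×10^-3)(7.717×10^-8) / 5.370×10^-9 = 0.0260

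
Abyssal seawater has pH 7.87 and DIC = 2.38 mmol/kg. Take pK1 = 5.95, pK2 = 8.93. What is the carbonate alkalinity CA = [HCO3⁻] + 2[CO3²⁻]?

CA = [HCO3⁻] + 2[CO3²⁻] = (α₁ + 2α₂)·DIC
At pH 7.87: [H⁺]/K1 = 10^-1.92 = 0.012023, K2/[H⁺] = 10^-1.06 = 0.087096
α₁ = 1/(1 + 0.012023 + 0.087096) = 1/1.0991 = 0.9098; α₂ = α₁·K2/[H⁺] = 0.07924
α₁ + 2α₂ = 1.0683
CA = 1.0683 × 2.38 = 2.54 mmol/kg

CA = 2.54 mmol/kg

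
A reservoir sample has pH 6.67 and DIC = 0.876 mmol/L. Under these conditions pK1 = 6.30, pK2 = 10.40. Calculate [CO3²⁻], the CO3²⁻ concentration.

α₂ = 1 / (1 + [H⁺]/K2 + [H⁺]²/(K1K2)) = 1 / (1 + 10^+3.73 + 10^+3.36)
   = 1 / (1 + 5370.3 + 2290.9) = 1/7662.2 = 0.0001305
[CO3²⁻] = α₂ × DIC = 0.0001305 × 0.876 = 0.000114 mmol/L = 0.114 μmol/L

[CO3²⁻] = 0.114 μmol/L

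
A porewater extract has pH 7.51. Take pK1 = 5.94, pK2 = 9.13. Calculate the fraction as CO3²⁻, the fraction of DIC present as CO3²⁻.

α₂ = 1 / (1 + [H⁺]/K2 + [H⁺]²/(K1K2)) = 1 / (1 + 10^+1.62 + 10^+0.05)
   = 1 / (1 + 41.687 + 1.1220) = 1/43.809 = 0.02283

α₂ = 0.0228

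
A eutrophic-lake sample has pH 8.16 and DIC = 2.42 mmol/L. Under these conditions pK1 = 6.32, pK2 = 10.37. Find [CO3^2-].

α₂ = 1 / (1 + [H⁺]/K2 + [H⁺]²/(K1K2)) = 1 / (1 + 10^+2.21 + 10^+0.37)
   = 1 / (1 + 162.18 + 2.3442) = 1/165.53 = 0.006041
[CO3²⁻] = α₂ × DIC = 0.006041 × 2.42 = 0.0146 mmol/L = 14.6 μmol/L

[CO3²⁻] = 14.6 μmol/L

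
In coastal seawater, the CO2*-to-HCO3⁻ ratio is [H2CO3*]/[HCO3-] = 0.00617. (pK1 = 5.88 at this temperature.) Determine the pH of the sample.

pH = 8.09

From K1 = [H⁺][HCO3-]/[H2CO3*]:  pH = pK1 − log₁₀([H2CO3*]/[HCO3-])
log₁₀(0.00617) = -2.210
pH = 5.88 − (-2.210) = 8.09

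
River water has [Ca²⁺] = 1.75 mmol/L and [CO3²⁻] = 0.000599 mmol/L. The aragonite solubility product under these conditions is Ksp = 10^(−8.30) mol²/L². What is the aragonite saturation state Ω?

Ksp = 10^(−8.30) = 5.012×10^-9
Ω = [Ca²⁺][CO3²⁻]/Ksp = (1.75×10^-3)(0.000599×10^-3) / 5.012×10^-9 = 0.209

Ω = 0.209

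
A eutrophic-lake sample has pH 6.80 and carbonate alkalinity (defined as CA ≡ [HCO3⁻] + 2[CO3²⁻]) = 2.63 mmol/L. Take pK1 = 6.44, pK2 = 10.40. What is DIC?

DIC = 3.78 mmol/L

CA = [HCO3⁻] + 2[CO3²⁻] = (α₁ + 2α₂)·DIC
At pH 6.80: [H⁺]/K1 = 10^-0.36 = 0.43652, K2/[H⁺] = 10^-3.60 = 0.00025119
α₁ = 1/(1 + 0.43652 + 0.00025119) = 1/1.4368 = 0.6960; α₂ = α₁·K2/[H⁺] = 0.0001748
α₁ + 2α₂ = 0.6964
DIC = CA / (α₁ + 2α₂) = 2.63 / 0.6964 = 3.78 mmol/L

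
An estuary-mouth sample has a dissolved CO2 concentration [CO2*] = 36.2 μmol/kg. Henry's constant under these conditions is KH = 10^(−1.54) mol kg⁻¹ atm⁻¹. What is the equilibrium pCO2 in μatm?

KH = 10^(−1.54) = 2.884×10^-2 mol kg⁻¹ atm⁻¹
pCO2 = [CO2*]/KH = 36.2×10^-6 / 2.884×10^-2 = 1.26×10^-3 atm = 1260 μatm

pCO2 = 1260 μatm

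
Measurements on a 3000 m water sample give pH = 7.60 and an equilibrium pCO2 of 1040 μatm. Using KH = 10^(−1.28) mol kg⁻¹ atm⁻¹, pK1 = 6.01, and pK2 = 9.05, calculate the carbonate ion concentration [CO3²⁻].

[CO3²⁻] = 0.0753 mmol/kg

[CO2*] = KH · pCO2 = 10^(−1.28) × 1040×10^-6 = 5.458×10^-5 mol/kg
α₀ = 1/(1 + K1/[H⁺] + K1K2/[H⁺]²) = 1/(1 + 10^+1.59 + 10^+0.14) = 0.02422
DIC = [CO2*]/α₀ = 5.458×10^-5 / 0.02422 = 2.253 mmol/kg
[CO3²⁻] = α₂·DIC; α₂ = 0.03344, so [CO3²⁻] = 0.03344 × 2.253 = 0.0753 mmol/kg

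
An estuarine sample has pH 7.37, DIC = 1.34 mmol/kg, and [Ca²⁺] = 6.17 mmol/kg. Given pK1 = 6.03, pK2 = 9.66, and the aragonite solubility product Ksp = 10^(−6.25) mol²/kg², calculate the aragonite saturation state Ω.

Ω = 0.0718

α₂ = 1 / (1 + [H⁺]/K2 + [H⁺]²/(K1K2)) = 1 / (1 + 10^+2.29 + 10^+0.95)
   = 1 / (1 + 194.98 + 8.9125) = 1/204.90 = 0.004881
[CO3²⁻] = α₂ × DIC = 0.004881 × 1.34 = 0.006540 mmol/kg = 6.540 μmol/kg
Ksp = 10^(−6.25) = 5.623×10^-7
Ω = [Ca²⁺][CO3²⁻]/Ksp = (6.17×10^-3)(6.540×10^-6) / 5.623×10^-7 = 0.0718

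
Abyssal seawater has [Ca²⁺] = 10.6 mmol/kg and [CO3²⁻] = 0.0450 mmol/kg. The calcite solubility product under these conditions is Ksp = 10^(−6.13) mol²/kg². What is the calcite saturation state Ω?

Ω = 0.643

Ksp = 10^(−6.13) = 7.413×10^-7
Ω = [Ca²⁺][CO3²⁻]/Ksp = (10.6×10^-3)(0.0450×10^-3) / 7.413×10^-7 = 0.643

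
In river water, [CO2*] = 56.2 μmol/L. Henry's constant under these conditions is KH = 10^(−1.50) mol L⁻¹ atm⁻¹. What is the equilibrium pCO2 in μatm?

KH = 10^(−1.50) = 3.162×10^-2 mol L⁻¹ atm⁻¹
pCO2 = [CO2*]/KH = 56.2×10^-6 / 3.162×10^-2 = 1.78×10^-3 atm = 1780 μatm

pCO2 = 1780 μatm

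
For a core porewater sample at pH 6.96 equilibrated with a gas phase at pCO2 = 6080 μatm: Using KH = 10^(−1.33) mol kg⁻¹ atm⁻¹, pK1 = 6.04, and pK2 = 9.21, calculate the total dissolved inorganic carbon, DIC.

[CO2*] = KH · pCO2 = 10^(−1.33) × 6080×10^-6 = 2.844×10^-4 mol/kg
α₀ = 1/(1 + K1/[H⁺] + K1K2/[H⁺]²) = 1/(1 + 10^+0.92 + 10^-1.33) = 0.1068
DIC = [CO2*]/α₀ = 2.844×10^-4 / 0.1068 = 2.66 mmol/kg

DIC = 2.66 mmol/kg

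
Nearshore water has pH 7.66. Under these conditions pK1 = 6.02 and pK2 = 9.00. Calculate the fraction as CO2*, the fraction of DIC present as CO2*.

α₀ = 1 / (1 + K1/[H⁺] + K1K2/[H⁺]²) = 1 / (1 + 10^+1.64 + 10^+0.30)
   = 1 / (1 + 43.652 + 1.9953) = 1/46.647 = 0.02144

α₀ = 0.0214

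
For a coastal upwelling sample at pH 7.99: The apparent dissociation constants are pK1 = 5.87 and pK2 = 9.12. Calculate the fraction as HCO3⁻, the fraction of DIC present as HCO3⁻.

α₁ = 0.924

α₁ = 1 / (1 + [H⁺]/K1 + K2/[H⁺]) = 1 / (1 + 10^-2.12 + 10^-1.13)
   = 1 / (1 + 0.0075858 + 0.074131) = 1/1.0817 = 0.9245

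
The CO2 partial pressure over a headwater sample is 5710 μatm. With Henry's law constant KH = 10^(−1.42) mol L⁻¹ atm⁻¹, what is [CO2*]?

KH = 10^(−1.42) = 3.802×10^-2 mol L⁻¹ atm⁻¹
[CO2*] = KH · pCO2 = 3.802×10^-2 × 5710×10^-6 atm = 2.17×10^-4 mol/L

[CO2*] = 217 μmol/L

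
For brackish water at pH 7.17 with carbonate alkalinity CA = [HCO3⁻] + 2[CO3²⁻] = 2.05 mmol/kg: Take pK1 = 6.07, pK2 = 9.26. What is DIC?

CA = [HCO3⁻] + 2[CO3²⁻] = (α₁ + 2α₂)·DIC
At pH 7.17: [H⁺]/K1 = 10^-1.10 = 0.079433, K2/[H⁺] = 10^-2.09 = 0.0081283
α₁ = 1/(1 + 0.079433 + 0.0081283) = 1/1.0876 = 0.9195; α₂ = α₁·K2/[H⁺] = 0.007474
α₁ + 2α₂ = 0.9344
DIC = CA / (α₁ + 2α₂) = 2.05 / 0.9344 = 2.19 mmol/kg

DIC = 2.19 mmol/kg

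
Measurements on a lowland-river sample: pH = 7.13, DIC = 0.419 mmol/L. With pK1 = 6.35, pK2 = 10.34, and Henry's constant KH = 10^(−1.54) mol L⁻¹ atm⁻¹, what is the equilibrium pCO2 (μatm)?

α₀ = 1 / (1 + K1/[H⁺] + K1K2/[H⁺]²) = 1 / (1 + 10^+0.78 + 10^-2.43)
   = 1 / (1 + 6.0256 + 0.0037154) = 1/7.0293 = 0.1423
[CO2*] = α₀ × DIC = 0.1423 × 0.419 = 0.05961 mmol/L
pCO2 = [CO2*]/KH = 5.961×10^-5 / 2.884×10^-2 = 2070 μatm

pCO2 = 2070 μatm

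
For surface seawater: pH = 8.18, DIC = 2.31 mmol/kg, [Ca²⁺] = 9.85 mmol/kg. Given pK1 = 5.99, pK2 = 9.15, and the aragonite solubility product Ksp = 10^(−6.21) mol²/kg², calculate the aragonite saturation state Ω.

Ω = 3.55

α₂ = 1 / (1 + [H⁺]/K2 + [H⁺]²/(K1K2)) = 1 / (1 + 10^+0.97 + 10^-1.22)
   = 1 / (1 + 9.3325 + 0.060256) = 1/10.393 = 0.09622
[CO3²⁻] = α₂ × DIC = 0.09622 × 2.31 = 0.2223 mmol/kg
Ksp = 10^(−6.21) = 6.166×10^-7
Ω = [Ca²⁺][CO3²⁻]/Ksp = (9.85×10^-3)(2.223×10^-4) / 6.166×10^-7 = 3.55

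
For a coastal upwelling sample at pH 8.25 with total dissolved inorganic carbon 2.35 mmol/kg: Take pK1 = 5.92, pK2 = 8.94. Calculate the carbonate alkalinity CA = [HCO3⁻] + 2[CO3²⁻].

CA = 2.74 mmol/kg

CA = [HCO3⁻] + 2[CO3²⁻] = (α₁ + 2α₂)·DIC
At pH 8.25: [H⁺]/K1 = 10^-2.33 = 0.0046774, K2/[H⁺] = 10^-0.69 = 0.20417
α₁ = 1/(1 + 0.0046774 + 0.20417) = 1/1.2089 = 0.8272; α₂ = α₁·K2/[H⁺] = 0.1689
α₁ + 2α₂ = 1.1650
CA = 1.1650 × 2.35 = 2.74 mmol/kg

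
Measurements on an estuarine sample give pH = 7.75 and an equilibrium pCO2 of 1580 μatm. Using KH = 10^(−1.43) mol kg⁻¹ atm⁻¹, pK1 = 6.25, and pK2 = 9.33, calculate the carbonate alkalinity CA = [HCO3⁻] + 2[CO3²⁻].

[CO2*] = KH · pCO2 = 10^(−1.43) × 1580×10^-6 = 5.870×10^-5 mol/kg
α₀ = 1/(1 + K1/[H⁺] + K1K2/[H⁺]²) = 1/(1 + 10^+1.50 + 10^-0.08) = 0.02989
DIC = [CO2*]/α₀ = 5.870×10^-5 / 0.02989 = 1.964 mmol/kg
CA = (α₁ + 2α₂)·DIC = (0.9452 + 2×0.02486) × 1.964 = 1.95 mmol/kg

CA = 1.95 mmol/kg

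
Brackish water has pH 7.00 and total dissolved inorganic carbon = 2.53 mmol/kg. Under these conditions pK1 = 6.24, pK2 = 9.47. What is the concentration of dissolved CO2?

α₀ = 1 / (1 + K1/[H⁺] + K1K2/[H⁺]²) = 1 / (1 + 10^+0.76 + 10^-1.71)
   = 1 / (1 + 5.7544 + 0.019498) = 1/6.7739 = 0.1476
[CO2*] = α₀ × DIC = 0.1476 × 2.53 = 0.373 mmol/kg

[CO2*] = 0.373 mmol/kg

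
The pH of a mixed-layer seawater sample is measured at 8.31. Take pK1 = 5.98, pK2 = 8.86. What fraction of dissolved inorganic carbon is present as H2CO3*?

α₀ = 0.00364

α₀ = 1 / (1 + K1/[H⁺] + K1K2/[H⁺]²) = 1 / (1 + 10^+2.33 + 10^+1.78)
   = 1 / (1 + 213.80 + 60.256) = 1/275.05 = 0.003636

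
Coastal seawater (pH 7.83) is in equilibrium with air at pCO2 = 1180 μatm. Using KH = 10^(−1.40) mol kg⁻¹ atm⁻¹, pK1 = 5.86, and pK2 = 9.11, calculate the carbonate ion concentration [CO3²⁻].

[CO3²⁻] = 0.230 mmol/kg

[CO2*] = KH · pCO2 = 10^(−1.40) × 1180×10^-6 = 4.698×10^-5 mol/kg
α₀ = 1/(1 + K1/[H⁺] + K1K2/[H⁺]²) = 1/(1 + 10^+1.97 + 10^+0.69) = 0.01008
DIC = [CO2*]/α₀ = 4.698×10^-5 / 0.01008 = 4.661 mmol/kg
[CO3²⁻] = α₂·DIC; α₂ = 0.04936, so [CO3²⁻] = 0.04936 × 4.661 = 0.230 mmol/kg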